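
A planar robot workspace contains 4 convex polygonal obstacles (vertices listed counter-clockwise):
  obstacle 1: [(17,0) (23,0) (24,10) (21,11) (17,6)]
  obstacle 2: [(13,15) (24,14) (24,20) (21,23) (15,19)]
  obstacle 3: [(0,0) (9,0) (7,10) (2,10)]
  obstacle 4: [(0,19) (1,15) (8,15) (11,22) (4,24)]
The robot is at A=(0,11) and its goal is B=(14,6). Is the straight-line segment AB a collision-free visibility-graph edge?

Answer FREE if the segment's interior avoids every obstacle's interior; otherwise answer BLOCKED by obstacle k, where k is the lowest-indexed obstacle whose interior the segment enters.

BLOCKED by obstacle 3

Obstacle 1 [(17,0) (23,0) (24,10) (21,11) (17,6)]:
  edge (17,0)–(23,0): clear
  edge (23,0)–(24,10): clear
  edge (24,10)–(21,11): clear
  edge (21,11)–(17,6): clear
  edge (17,6)–(17,0): clear
  midpoint (7,17/2) outside
  → clear
Obstacle 2 [(13,15) (24,14) (24,20) (21,23) (15,19)]:
  edge (13,15)–(24,14): clear
  edge (24,14)–(24,20): clear
  edge (24,20)–(21,23): clear
  edge (21,23)–(15,19): clear
  edge (15,19)–(13,15): clear
  midpoint (7,17/2) outside
  → clear
Obstacle 3 [(0,0) (9,0) (7,10) (2,10)]:
  edge (0,0)–(9,0): clear
  edge (9,0)–(7,10): crosses AB
  edge (7,10)–(2,10): crosses AB
  edge (2,10)–(0,0): clear
  → BLOCKED
Obstacle 4 [(0,19) (1,15) (8,15) (11,22) (4,24)]:
  edge (0,19)–(1,15): clear
  edge (1,15)–(8,15): clear
  edge (8,15)–(11,22): clear
  edge (11,22)–(4,24): clear
  edge (4,24)–(0,19): clear
  midpoint (7,17/2) outside
  → clear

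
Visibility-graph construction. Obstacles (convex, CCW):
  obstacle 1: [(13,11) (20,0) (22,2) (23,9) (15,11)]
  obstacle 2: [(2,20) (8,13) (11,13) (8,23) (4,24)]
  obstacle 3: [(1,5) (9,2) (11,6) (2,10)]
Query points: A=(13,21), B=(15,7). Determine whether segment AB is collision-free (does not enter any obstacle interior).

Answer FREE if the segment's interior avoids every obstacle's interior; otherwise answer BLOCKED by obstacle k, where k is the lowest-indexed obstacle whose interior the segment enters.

BLOCKED by obstacle 1

Obstacle 1 [(13,11) (20,0) (22,2) (23,9) (15,11)]:
  edge (13,11)–(20,0): crosses AB
  edge (20,0)–(22,2): clear
  edge (22,2)–(23,9): clear
  edge (23,9)–(15,11): clear
  edge (15,11)–(13,11): crosses AB
  → BLOCKED
Obstacle 2 [(2,20) (8,13) (11,13) (8,23) (4,24)]:
  edge (2,20)–(8,13): clear
  edge (8,13)–(11,13): clear
  edge (11,13)–(8,23): clear
  edge (8,23)–(4,24): clear
  edge (4,24)–(2,20): clear
  midpoint (14,14) outside
  → clear
Obstacle 3 [(1,5) (9,2) (11,6) (2,10)]:
  edge (1,5)–(9,2): clear
  edge (9,2)–(11,6): clear
  edge (11,6)–(2,10): clear
  edge (2,10)–(1,5): clear
  midpoint (14,14) outside
  → clear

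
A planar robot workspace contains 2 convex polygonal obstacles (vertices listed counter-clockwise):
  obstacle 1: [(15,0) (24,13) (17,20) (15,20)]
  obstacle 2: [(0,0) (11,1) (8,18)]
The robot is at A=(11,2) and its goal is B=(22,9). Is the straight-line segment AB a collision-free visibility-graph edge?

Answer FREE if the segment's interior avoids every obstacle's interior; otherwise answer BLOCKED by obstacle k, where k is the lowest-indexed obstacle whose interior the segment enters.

Obstacle 1 [(15,0) (24,13) (17,20) (15,20)]:
  edge (15,0)–(24,13): crosses AB
  edge (24,13)–(17,20): clear
  edge (17,20)–(15,20): clear
  edge (15,20)–(15,0): crosses AB
  → BLOCKED
Obstacle 2 [(0,0) (11,1) (8,18)]:
  edge (0,0)–(11,1): clear
  edge (11,1)–(8,18): clear
  edge (8,18)–(0,0): clear
  midpoint (33/2,11/2) outside
  → clear

BLOCKED by obstacle 1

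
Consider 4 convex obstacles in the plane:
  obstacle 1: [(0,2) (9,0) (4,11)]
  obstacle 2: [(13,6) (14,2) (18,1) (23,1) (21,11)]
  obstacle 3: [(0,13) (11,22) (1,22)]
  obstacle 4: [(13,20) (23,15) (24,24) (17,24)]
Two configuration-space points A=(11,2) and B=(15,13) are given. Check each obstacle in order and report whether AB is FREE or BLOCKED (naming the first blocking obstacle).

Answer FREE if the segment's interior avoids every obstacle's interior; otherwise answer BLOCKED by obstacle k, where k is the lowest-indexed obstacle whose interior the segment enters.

Obstacle 1 [(0,2) (9,0) (4,11)]:
  edge (0,2)–(9,0): clear
  edge (9,0)–(4,11): clear
  edge (4,11)–(0,2): clear
  midpoint (13,15/2) outside
  → clear
Obstacle 2 [(13,6) (14,2) (18,1) (23,1) (21,11)]:
  edge (13,6)–(14,2): clear
  edge (14,2)–(18,1): clear
  edge (18,1)–(23,1): clear
  edge (23,1)–(21,11): clear
  edge (21,11)–(13,6): clear
  midpoint (13,15/2) outside
  → clear
Obstacle 3 [(0,13) (11,22) (1,22)]:
  edge (0,13)–(11,22): clear
  edge (11,22)–(1,22): clear
  edge (1,22)–(0,13): clear
  midpoint (13,15/2) outside
  → clear
Obstacle 4 [(13,20) (23,15) (24,24) (17,24)]:
  edge (13,20)–(23,15): clear
  edge (23,15)–(24,24): clear
  edge (24,24)–(17,24): clear
  edge (17,24)–(13,20): clear
  midpoint (13,15/2) outside
  → clear

FREE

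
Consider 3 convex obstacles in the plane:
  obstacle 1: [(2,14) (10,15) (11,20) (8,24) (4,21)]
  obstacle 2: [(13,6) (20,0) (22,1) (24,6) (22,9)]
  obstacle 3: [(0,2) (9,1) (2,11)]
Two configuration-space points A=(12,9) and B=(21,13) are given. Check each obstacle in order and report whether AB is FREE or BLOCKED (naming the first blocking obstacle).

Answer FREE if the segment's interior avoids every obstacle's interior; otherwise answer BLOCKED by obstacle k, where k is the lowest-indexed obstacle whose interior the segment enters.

Obstacle 1 [(2,14) (10,15) (11,20) (8,24) (4,21)]:
  edge (2,14)–(10,15): clear
  edge (10,15)–(11,20): clear
  edge (11,20)–(8,24): clear
  edge (8,24)–(4,21): clear
  edge (4,21)–(2,14): clear
  midpoint (33/2,11) outside
  → clear
Obstacle 2 [(13,6) (20,0) (22,1) (24,6) (22,9)]:
  edge (13,6)–(20,0): clear
  edge (20,0)–(22,1): clear
  edge (22,1)–(24,6): clear
  edge (24,6)–(22,9): clear
  edge (22,9)–(13,6): clear
  midpoint (33/2,11) outside
  → clear
Obstacle 3 [(0,2) (9,1) (2,11)]:
  edge (0,2)–(9,1): clear
  edge (9,1)–(2,11): clear
  edge (2,11)–(0,2): clear
  midpoint (33/2,11) outside
  → clear

FREE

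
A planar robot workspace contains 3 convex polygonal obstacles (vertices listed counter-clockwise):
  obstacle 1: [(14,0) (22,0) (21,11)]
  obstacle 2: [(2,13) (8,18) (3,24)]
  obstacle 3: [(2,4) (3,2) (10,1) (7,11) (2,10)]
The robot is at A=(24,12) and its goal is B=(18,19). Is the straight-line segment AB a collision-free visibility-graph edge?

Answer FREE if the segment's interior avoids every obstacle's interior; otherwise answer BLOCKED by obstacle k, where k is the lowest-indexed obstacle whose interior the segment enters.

FREE

Obstacle 1 [(14,0) (22,0) (21,11)]:
  edge (14,0)–(22,0): clear
  edge (22,0)–(21,11): clear
  edge (21,11)–(14,0): clear
  midpoint (21,31/2) outside
  → clear
Obstacle 2 [(2,13) (8,18) (3,24)]:
  edge (2,13)–(8,18): clear
  edge (8,18)–(3,24): clear
  edge (3,24)–(2,13): clear
  midpoint (21,31/2) outside
  → clear
Obstacle 3 [(2,4) (3,2) (10,1) (7,11) (2,10)]:
  edge (2,4)–(3,2): clear
  edge (3,2)–(10,1): clear
  edge (10,1)–(7,11): clear
  edge (7,11)–(2,10): clear
  edge (2,10)–(2,4): clear
  midpoint (21,31/2) outside
  → clear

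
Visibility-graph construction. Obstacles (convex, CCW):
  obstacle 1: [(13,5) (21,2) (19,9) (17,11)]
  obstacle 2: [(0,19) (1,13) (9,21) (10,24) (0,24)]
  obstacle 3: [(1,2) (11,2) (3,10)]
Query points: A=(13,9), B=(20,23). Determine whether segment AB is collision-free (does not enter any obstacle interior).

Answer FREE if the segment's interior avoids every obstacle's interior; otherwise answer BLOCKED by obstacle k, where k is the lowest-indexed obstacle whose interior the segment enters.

FREE

Obstacle 1 [(13,5) (21,2) (19,9) (17,11)]:
  edge (13,5)–(21,2): clear
  edge (21,2)–(19,9): clear
  edge (19,9)–(17,11): clear
  edge (17,11)–(13,5): clear
  midpoint (33/2,16) outside
  → clear
Obstacle 2 [(0,19) (1,13) (9,21) (10,24) (0,24)]:
  edge (0,19)–(1,13): clear
  edge (1,13)–(9,21): clear
  edge (9,21)–(10,24): clear
  edge (10,24)–(0,24): clear
  edge (0,24)–(0,19): clear
  midpoint (33/2,16) outside
  → clear
Obstacle 3 [(1,2) (11,2) (3,10)]:
  edge (1,2)–(11,2): clear
  edge (11,2)–(3,10): clear
  edge (3,10)–(1,2): clear
  midpoint (33/2,16) outside
  → clear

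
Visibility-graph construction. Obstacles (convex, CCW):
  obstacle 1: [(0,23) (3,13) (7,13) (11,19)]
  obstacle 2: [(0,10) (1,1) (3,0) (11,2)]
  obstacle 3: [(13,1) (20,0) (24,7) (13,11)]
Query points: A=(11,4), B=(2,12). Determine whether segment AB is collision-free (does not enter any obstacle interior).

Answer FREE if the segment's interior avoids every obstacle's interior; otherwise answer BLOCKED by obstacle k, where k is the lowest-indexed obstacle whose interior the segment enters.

Obstacle 1 [(0,23) (3,13) (7,13) (11,19)]:
  edge (0,23)–(3,13): clear
  edge (3,13)–(7,13): clear
  edge (7,13)–(11,19): clear
  edge (11,19)–(0,23): clear
  midpoint (13/2,8) outside
  → clear
Obstacle 2 [(0,10) (1,1) (3,0) (11,2)]:
  edge (0,10)–(1,1): clear
  edge (1,1)–(3,0): clear
  edge (3,0)–(11,2): clear
  edge (11,2)–(0,10): clear
  midpoint (13/2,8) outside
  → clear
Obstacle 3 [(13,1) (20,0) (24,7) (13,11)]:
  edge (13,1)–(20,0): clear
  edge (20,0)–(24,7): clear
  edge (24,7)–(13,11): clear
  edge (13,11)–(13,1): clear
  midpoint (13/2,8) outside
  → clear

FREE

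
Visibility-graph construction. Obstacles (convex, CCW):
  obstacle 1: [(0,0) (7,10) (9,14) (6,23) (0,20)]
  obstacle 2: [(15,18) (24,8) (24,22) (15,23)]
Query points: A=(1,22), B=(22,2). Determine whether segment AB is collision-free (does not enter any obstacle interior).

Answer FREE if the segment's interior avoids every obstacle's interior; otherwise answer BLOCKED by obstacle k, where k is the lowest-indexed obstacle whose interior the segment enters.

BLOCKED by obstacle 1

Obstacle 1 [(0,0) (7,10) (9,14) (6,23) (0,20)]:
  edge (0,0)–(7,10): clear
  edge (7,10)–(9,14): clear
  edge (9,14)–(6,23): crosses AB
  edge (6,23)–(0,20): crosses AB
  edge (0,20)–(0,0): clear
  → BLOCKED
Obstacle 2 [(15,18) (24,8) (24,22) (15,23)]:
  edge (15,18)–(24,8): clear
  edge (24,8)–(24,22): clear
  edge (24,22)–(15,23): clear
  edge (15,23)–(15,18): clear
  midpoint (23/2,12) outside
  → clear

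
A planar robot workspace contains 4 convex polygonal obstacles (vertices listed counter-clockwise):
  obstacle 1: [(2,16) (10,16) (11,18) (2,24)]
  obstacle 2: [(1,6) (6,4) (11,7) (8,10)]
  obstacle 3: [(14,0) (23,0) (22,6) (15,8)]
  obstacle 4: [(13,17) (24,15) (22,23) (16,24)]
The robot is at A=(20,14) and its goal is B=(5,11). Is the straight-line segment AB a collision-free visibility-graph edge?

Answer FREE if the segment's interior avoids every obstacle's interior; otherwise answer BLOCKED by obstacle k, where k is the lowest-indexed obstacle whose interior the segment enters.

Obstacle 1 [(2,16) (10,16) (11,18) (2,24)]:
  edge (2,16)–(10,16): clear
  edge (10,16)–(11,18): clear
  edge (11,18)–(2,24): clear
  edge (2,24)–(2,16): clear
  midpoint (25/2,25/2) outside
  → clear
Obstacle 2 [(1,6) (6,4) (11,7) (8,10)]:
  edge (1,6)–(6,4): clear
  edge (6,4)–(11,7): clear
  edge (11,7)–(8,10): clear
  edge (8,10)–(1,6): clear
  midpoint (25/2,25/2) outside
  → clear
Obstacle 3 [(14,0) (23,0) (22,6) (15,8)]:
  edge (14,0)–(23,0): clear
  edge (23,0)–(22,6): clear
  edge (22,6)–(15,8): clear
  edge (15,8)–(14,0): clear
  midpoint (25/2,25/2) outside
  → clear
Obstacle 4 [(13,17) (24,15) (22,23) (16,24)]:
  edge (13,17)–(24,15): clear
  edge (24,15)–(22,23): clear
  edge (22,23)–(16,24): clear
  edge (16,24)–(13,17): clear
  midpoint (25/2,25/2) outside
  → clear

FREE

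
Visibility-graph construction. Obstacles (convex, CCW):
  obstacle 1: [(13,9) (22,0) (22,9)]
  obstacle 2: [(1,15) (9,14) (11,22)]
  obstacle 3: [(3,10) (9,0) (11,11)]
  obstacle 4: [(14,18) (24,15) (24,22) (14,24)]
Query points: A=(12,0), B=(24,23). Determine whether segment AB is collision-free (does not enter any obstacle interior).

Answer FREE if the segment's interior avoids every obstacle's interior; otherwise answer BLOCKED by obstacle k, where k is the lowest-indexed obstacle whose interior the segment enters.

BLOCKED by obstacle 1

Obstacle 1 [(13,9) (22,0) (22,9)]:
  edge (13,9)–(22,0): crosses AB
  edge (22,0)–(22,9): clear
  edge (22,9)–(13,9): crosses AB
  → BLOCKED
Obstacle 2 [(1,15) (9,14) (11,22)]:
  edge (1,15)–(9,14): clear
  edge (9,14)–(11,22): clear
  edge (11,22)–(1,15): clear
  midpoint (18,23/2) outside
  → clear
Obstacle 3 [(3,10) (9,0) (11,11)]:
  edge (3,10)–(9,0): clear
  edge (9,0)–(11,11): clear
  edge (11,11)–(3,10): clear
  midpoint (18,23/2) outside
  → clear
Obstacle 4 [(14,18) (24,15) (24,22) (14,24)]:
  edge (14,18)–(24,15): crosses AB
  edge (24,15)–(24,22): clear
  edge (24,22)–(14,24): crosses AB
  edge (14,24)–(14,18): clear
  → BLOCKED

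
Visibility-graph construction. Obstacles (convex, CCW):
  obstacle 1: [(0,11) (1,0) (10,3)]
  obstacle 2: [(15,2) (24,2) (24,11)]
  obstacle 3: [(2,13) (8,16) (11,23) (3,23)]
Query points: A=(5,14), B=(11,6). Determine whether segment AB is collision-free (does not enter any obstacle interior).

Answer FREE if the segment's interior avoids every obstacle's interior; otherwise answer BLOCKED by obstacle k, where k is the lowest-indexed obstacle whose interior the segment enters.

Obstacle 1 [(0,11) (1,0) (10,3)]:
  edge (0,11)–(1,0): clear
  edge (1,0)–(10,3): clear
  edge (10,3)–(0,11): clear
  midpoint (8,10) outside
  → clear
Obstacle 2 [(15,2) (24,2) (24,11)]:
  edge (15,2)–(24,2): clear
  edge (24,2)–(24,11): clear
  edge (24,11)–(15,2): clear
  midpoint (8,10) outside
  → clear
Obstacle 3 [(2,13) (8,16) (11,23) (3,23)]:
  edge (2,13)–(8,16): clear
  edge (8,16)–(11,23): clear
  edge (11,23)–(3,23): clear
  edge (3,23)–(2,13): clear
  midpoint (8,10) outside
  → clear

FREE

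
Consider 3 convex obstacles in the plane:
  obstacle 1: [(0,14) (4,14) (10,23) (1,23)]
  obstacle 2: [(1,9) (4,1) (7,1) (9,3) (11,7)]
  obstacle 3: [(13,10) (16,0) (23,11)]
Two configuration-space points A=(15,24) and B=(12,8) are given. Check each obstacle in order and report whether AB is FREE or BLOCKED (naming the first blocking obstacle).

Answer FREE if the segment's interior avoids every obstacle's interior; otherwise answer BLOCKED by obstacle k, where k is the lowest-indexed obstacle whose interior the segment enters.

FREE

Obstacle 1 [(0,14) (4,14) (10,23) (1,23)]:
  edge (0,14)–(4,14): clear
  edge (4,14)–(10,23): clear
  edge (10,23)–(1,23): clear
  edge (1,23)–(0,14): clear
  midpoint (27/2,16) outside
  → clear
Obstacle 2 [(1,9) (4,1) (7,1) (9,3) (11,7)]:
  edge (1,9)–(4,1): clear
  edge (4,1)–(7,1): clear
  edge (7,1)–(9,3): clear
  edge (9,3)–(11,7): clear
  edge (11,7)–(1,9): clear
  midpoint (27/2,16) outside
  → clear
Obstacle 3 [(13,10) (16,0) (23,11)]:
  edge (13,10)–(16,0): clear
  edge (16,0)–(23,11): clear
  edge (23,11)–(13,10): clear
  midpoint (27/2,16) outside
  → clear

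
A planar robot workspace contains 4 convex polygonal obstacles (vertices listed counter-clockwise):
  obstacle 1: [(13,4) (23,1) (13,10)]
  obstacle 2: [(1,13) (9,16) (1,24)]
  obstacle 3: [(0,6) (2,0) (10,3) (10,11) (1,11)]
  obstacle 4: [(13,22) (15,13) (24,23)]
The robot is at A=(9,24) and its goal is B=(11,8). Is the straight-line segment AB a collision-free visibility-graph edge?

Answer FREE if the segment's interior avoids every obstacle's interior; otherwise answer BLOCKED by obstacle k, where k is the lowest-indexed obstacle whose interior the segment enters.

Obstacle 1 [(13,4) (23,1) (13,10)]:
  edge (13,4)–(23,1): clear
  edge (23,1)–(13,10): clear
  edge (13,10)–(13,4): clear
  midpoint (10,16) outside
  → clear
Obstacle 2 [(1,13) (9,16) (1,24)]:
  edge (1,13)–(9,16): clear
  edge (9,16)–(1,24): clear
  edge (1,24)–(1,13): clear
  midpoint (10,16) outside
  → clear
Obstacle 3 [(0,6) (2,0) (10,3) (10,11) (1,11)]:
  edge (0,6)–(2,0): clear
  edge (2,0)–(10,3): clear
  edge (10,3)–(10,11): clear
  edge (10,11)–(1,11): clear
  edge (1,11)–(0,6): clear
  midpoint (10,16) outside
  → clear
Obstacle 4 [(13,22) (15,13) (24,23)]:
  edge (13,22)–(15,13): clear
  edge (15,13)–(24,23): clear
  edge (24,23)–(13,22): clear
  midpoint (10,16) outside
  → clear

FREE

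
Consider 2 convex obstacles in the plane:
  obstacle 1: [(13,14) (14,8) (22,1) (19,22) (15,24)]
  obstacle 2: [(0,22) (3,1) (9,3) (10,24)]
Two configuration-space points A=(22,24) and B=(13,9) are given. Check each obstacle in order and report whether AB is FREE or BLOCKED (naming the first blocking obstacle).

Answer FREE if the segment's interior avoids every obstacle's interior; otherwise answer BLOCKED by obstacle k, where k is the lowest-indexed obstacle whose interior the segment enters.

BLOCKED by obstacle 1

Obstacle 1 [(13,14) (14,8) (22,1) (19,22) (15,24)]:
  edge (13,14)–(14,8): crosses AB
  edge (14,8)–(22,1): clear
  edge (22,1)–(19,22): crosses AB
  edge (19,22)–(15,24): clear
  edge (15,24)–(13,14): clear
  → BLOCKED
Obstacle 2 [(0,22) (3,1) (9,3) (10,24)]:
  edge (0,22)–(3,1): clear
  edge (3,1)–(9,3): clear
  edge (9,3)–(10,24): clear
  edge (10,24)–(0,22): clear
  midpoint (35/2,33/2) outside
  → clear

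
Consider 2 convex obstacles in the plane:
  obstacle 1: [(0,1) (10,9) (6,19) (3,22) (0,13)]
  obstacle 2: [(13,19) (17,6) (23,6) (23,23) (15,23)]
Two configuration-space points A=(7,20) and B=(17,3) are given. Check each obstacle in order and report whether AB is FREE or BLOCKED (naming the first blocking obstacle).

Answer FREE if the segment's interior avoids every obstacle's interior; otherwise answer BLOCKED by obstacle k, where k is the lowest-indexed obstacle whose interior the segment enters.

Obstacle 1 [(0,1) (10,9) (6,19) (3,22) (0,13)]:
  edge (0,1)–(10,9): clear
  edge (10,9)–(6,19): clear
  edge (6,19)–(3,22): clear
  edge (3,22)–(0,13): clear
  edge (0,13)–(0,1): clear
  midpoint (12,23/2) outside
  → clear
Obstacle 2 [(13,19) (17,6) (23,6) (23,23) (15,23)]:
  edge (13,19)–(17,6): clear
  edge (17,6)–(23,6): clear
  edge (23,6)–(23,23): clear
  edge (23,23)–(15,23): clear
  edge (15,23)–(13,19): clear
  midpoint (12,23/2) outside
  → clear

FREE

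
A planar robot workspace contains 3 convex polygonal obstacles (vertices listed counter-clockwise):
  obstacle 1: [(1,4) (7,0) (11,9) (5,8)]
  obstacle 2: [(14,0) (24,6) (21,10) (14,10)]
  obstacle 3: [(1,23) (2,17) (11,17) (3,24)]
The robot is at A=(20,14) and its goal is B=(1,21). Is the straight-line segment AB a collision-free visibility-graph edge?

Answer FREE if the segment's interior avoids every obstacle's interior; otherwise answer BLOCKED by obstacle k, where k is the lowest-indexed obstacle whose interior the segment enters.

BLOCKED by obstacle 3

Obstacle 1 [(1,4) (7,0) (11,9) (5,8)]:
  edge (1,4)–(7,0): clear
  edge (7,0)–(11,9): clear
  edge (11,9)–(5,8): clear
  edge (5,8)–(1,4): clear
  midpoint (21/2,35/2) outside
  → clear
Obstacle 2 [(14,0) (24,6) (21,10) (14,10)]:
  edge (14,0)–(24,6): clear
  edge (24,6)–(21,10): clear
  edge (21,10)–(14,10): clear
  edge (14,10)–(14,0): clear
  midpoint (21/2,35/2) outside
  → clear
Obstacle 3 [(1,23) (2,17) (11,17) (3,24)]:
  edge (1,23)–(2,17): crosses AB
  edge (2,17)–(11,17): clear
  edge (11,17)–(3,24): crosses AB
  edge (3,24)–(1,23): clear
  → BLOCKED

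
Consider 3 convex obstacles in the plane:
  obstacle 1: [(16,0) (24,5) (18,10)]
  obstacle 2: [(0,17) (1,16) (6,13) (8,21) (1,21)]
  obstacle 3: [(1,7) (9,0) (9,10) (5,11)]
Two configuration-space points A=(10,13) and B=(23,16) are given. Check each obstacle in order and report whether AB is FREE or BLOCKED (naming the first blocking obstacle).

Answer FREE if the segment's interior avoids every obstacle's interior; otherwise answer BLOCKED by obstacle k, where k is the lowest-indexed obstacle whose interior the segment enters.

FREE

Obstacle 1 [(16,0) (24,5) (18,10)]:
  edge (16,0)–(24,5): clear
  edge (24,5)–(18,10): clear
  edge (18,10)–(16,0): clear
  midpoint (33/2,29/2) outside
  → clear
Obstacle 2 [(0,17) (1,16) (6,13) (8,21) (1,21)]:
  edge (0,17)–(1,16): clear
  edge (1,16)–(6,13): clear
  edge (6,13)–(8,21): clear
  edge (8,21)–(1,21): clear
  edge (1,21)–(0,17): clear
  midpoint (33/2,29/2) outside
  → clear
Obstacle 3 [(1,7) (9,0) (9,10) (5,11)]:
  edge (1,7)–(9,0): clear
  edge (9,0)–(9,10): clear
  edge (9,10)–(5,11): clear
  edge (5,11)–(1,7): clear
  midpoint (33/2,29/2) outside
  → clear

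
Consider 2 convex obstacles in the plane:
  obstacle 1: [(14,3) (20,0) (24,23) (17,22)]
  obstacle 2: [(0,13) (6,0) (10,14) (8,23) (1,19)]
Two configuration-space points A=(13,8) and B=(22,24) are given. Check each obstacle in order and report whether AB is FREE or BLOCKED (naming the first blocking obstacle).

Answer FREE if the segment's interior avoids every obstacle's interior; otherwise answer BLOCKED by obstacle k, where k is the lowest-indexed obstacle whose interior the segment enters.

Obstacle 1 [(14,3) (20,0) (24,23) (17,22)]:
  edge (14,3)–(20,0): clear
  edge (20,0)–(24,23): clear
  edge (24,23)–(17,22): crosses AB
  edge (17,22)–(14,3): crosses AB
  → BLOCKED
Obstacle 2 [(0,13) (6,0) (10,14) (8,23) (1,19)]:
  edge (0,13)–(6,0): clear
  edge (6,0)–(10,14): clear
  edge (10,14)–(8,23): clear
  edge (8,23)–(1,19): clear
  edge (1,19)–(0,13): clear
  midpoint (35/2,16) outside
  → clear

BLOCKED by obstacle 1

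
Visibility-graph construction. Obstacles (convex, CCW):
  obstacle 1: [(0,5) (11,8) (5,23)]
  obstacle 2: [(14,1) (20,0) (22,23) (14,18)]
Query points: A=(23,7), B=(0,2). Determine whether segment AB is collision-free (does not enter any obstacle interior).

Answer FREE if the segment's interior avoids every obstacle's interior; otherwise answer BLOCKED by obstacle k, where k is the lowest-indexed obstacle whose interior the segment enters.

BLOCKED by obstacle 2

Obstacle 1 [(0,5) (11,8) (5,23)]:
  edge (0,5)–(11,8): clear
  edge (11,8)–(5,23): clear
  edge (5,23)–(0,5): clear
  midpoint (23/2,9/2) outside
  → clear
Obstacle 2 [(14,1) (20,0) (22,23) (14,18)]:
  edge (14,1)–(20,0): clear
  edge (20,0)–(22,23): crosses AB
  edge (22,23)–(14,18): clear
  edge (14,18)–(14,1): crosses AB
  → BLOCKED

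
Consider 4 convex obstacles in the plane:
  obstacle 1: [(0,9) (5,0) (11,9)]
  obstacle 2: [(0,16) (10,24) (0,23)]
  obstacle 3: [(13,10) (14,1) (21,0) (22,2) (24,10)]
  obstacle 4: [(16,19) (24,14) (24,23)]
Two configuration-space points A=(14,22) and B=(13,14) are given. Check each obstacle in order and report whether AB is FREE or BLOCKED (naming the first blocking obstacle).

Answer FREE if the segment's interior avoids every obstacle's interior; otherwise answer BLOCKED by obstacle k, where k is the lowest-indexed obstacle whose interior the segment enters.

FREE

Obstacle 1 [(0,9) (5,0) (11,9)]:
  edge (0,9)–(5,0): clear
  edge (5,0)–(11,9): clear
  edge (11,9)–(0,9): clear
  midpoint (27/2,18) outside
  → clear
Obstacle 2 [(0,16) (10,24) (0,23)]:
  edge (0,16)–(10,24): clear
  edge (10,24)–(0,23): clear
  edge (0,23)–(0,16): clear
  midpoint (27/2,18) outside
  → clear
Obstacle 3 [(13,10) (14,1) (21,0) (22,2) (24,10)]:
  edge (13,10)–(14,1): clear
  edge (14,1)–(21,0): clear
  edge (21,0)–(22,2): clear
  edge (22,2)–(24,10): clear
  edge (24,10)–(13,10): clear
  midpoint (27/2,18) outside
  → clear
Obstacle 4 [(16,19) (24,14) (24,23)]:
  edge (16,19)–(24,14): clear
  edge (24,14)–(24,23): clear
  edge (24,23)–(16,19): clear
  midpoint (27/2,18) outside
  → clear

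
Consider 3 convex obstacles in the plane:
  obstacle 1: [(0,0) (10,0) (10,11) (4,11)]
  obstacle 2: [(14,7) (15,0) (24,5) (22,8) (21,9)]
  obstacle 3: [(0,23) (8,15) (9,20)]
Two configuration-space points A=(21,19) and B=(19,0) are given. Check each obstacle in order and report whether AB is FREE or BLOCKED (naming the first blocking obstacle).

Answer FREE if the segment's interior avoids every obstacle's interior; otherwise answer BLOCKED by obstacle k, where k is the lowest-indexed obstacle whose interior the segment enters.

Obstacle 1 [(0,0) (10,0) (10,11) (4,11)]:
  edge (0,0)–(10,0): clear
  edge (10,0)–(10,11): clear
  edge (10,11)–(4,11): clear
  edge (4,11)–(0,0): clear
  midpoint (20,19/2) outside
  → clear
Obstacle 2 [(14,7) (15,0) (24,5) (22,8) (21,9)]:
  edge (14,7)–(15,0): clear
  edge (15,0)–(24,5): crosses AB
  edge (24,5)–(22,8): clear
  edge (22,8)–(21,9): clear
  edge (21,9)–(14,7): crosses AB
  → BLOCKED
Obstacle 3 [(0,23) (8,15) (9,20)]:
  edge (0,23)–(8,15): clear
  edge (8,15)–(9,20): clear
  edge (9,20)–(0,23): clear
  midpoint (20,19/2) outside
  → clear

BLOCKED by obstacle 2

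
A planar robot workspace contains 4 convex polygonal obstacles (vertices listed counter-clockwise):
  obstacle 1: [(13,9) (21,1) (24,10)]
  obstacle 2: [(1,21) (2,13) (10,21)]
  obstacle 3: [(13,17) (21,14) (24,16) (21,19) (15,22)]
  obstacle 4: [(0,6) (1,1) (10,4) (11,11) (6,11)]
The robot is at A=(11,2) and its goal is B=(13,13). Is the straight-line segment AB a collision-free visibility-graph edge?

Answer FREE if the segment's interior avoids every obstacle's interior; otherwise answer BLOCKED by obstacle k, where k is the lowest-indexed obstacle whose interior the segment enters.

FREE

Obstacle 1 [(13,9) (21,1) (24,10)]:
  edge (13,9)–(21,1): clear
  edge (21,1)–(24,10): clear
  edge (24,10)–(13,9): clear
  midpoint (12,15/2) outside
  → clear
Obstacle 2 [(1,21) (2,13) (10,21)]:
  edge (1,21)–(2,13): clear
  edge (2,13)–(10,21): clear
  edge (10,21)–(1,21): clear
  midpoint (12,15/2) outside
  → clear
Obstacle 3 [(13,17) (21,14) (24,16) (21,19) (15,22)]:
  edge (13,17)–(21,14): clear
  edge (21,14)–(24,16): clear
  edge (24,16)–(21,19): clear
  edge (21,19)–(15,22): clear
  edge (15,22)–(13,17): clear
  midpoint (12,15/2) outside
  → clear
Obstacle 4 [(0,6) (1,1) (10,4) (11,11) (6,11)]:
  edge (0,6)–(1,1): clear
  edge (1,1)–(10,4): clear
  edge (10,4)–(11,11): clear
  edge (11,11)–(6,11): clear
  edge (6,11)–(0,6): clear
  midpoint (12,15/2) outside
  → clear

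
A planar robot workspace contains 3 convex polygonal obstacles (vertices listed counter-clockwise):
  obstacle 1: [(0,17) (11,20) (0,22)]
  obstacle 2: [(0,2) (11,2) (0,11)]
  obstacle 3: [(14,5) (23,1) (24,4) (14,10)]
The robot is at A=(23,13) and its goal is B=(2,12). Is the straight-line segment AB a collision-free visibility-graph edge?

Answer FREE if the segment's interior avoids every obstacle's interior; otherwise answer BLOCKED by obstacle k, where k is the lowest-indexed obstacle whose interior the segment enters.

Obstacle 1 [(0,17) (11,20) (0,22)]:
  edge (0,17)–(11,20): clear
  edge (11,20)–(0,22): clear
  edge (0,22)–(0,17): clear
  midpoint (25/2,25/2) outside
  → clear
Obstacle 2 [(0,2) (11,2) (0,11)]:
  edge (0,2)–(11,2): clear
  edge (11,2)–(0,11): clear
  edge (0,11)–(0,2): clear
  midpoint (25/2,25/2) outside
  → clear
Obstacle 3 [(14,5) (23,1) (24,4) (14,10)]:
  edge (14,5)–(23,1): clear
  edge (23,1)–(24,4): clear
  edge (24,4)–(14,10): clear
  edge (14,10)–(14,5): clear
  midpoint (25/2,25/2) outside
  → clear

FREE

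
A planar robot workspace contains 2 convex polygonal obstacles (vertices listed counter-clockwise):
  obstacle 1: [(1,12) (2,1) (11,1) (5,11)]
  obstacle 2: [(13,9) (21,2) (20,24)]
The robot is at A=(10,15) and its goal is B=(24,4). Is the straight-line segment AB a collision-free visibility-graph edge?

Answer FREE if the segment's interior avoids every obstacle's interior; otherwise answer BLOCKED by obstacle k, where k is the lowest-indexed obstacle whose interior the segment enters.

Obstacle 1 [(1,12) (2,1) (11,1) (5,11)]:
  edge (1,12)–(2,1): clear
  edge (2,1)–(11,1): clear
  edge (11,1)–(5,11): clear
  edge (5,11)–(1,12): clear
  midpoint (17,19/2) outside
  → clear
Obstacle 2 [(13,9) (21,2) (20,24)]:
  edge (13,9)–(21,2): clear
  edge (21,2)–(20,24): crosses AB
  edge (20,24)–(13,9): crosses AB
  → BLOCKED

BLOCKED by obstacle 2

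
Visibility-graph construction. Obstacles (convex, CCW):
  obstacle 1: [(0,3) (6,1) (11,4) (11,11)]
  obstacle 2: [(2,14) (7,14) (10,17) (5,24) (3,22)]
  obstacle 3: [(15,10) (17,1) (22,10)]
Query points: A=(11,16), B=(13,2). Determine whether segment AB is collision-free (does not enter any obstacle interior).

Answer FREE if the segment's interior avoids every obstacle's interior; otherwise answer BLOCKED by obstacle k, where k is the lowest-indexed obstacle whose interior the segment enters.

Obstacle 1 [(0,3) (6,1) (11,4) (11,11)]:
  edge (0,3)–(6,1): clear
  edge (6,1)–(11,4): clear
  edge (11,4)–(11,11): clear
  edge (11,11)–(0,3): clear
  midpoint (12,9) outside
  → clear
Obstacle 2 [(2,14) (7,14) (10,17) (5,24) (3,22)]:
  edge (2,14)–(7,14): clear
  edge (7,14)–(10,17): clear
  edge (10,17)–(5,24): clear
  edge (5,24)–(3,22): clear
  edge (3,22)–(2,14): clear
  midpoint (12,9) outside
  → clear
Obstacle 3 [(15,10) (17,1) (22,10)]:
  edge (15,10)–(17,1): clear
  edge (17,1)–(22,10): clear
  edge (22,10)–(15,10): clear
  midpoint (12,9) outside
  → clear

FREE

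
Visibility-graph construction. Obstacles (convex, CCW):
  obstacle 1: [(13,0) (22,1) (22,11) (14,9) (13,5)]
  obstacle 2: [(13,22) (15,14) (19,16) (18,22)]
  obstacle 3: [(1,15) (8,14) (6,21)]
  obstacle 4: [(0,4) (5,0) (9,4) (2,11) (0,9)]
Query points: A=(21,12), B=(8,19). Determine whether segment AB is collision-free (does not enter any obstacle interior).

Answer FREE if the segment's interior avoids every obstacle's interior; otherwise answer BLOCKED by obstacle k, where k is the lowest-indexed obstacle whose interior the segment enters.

BLOCKED by obstacle 2

Obstacle 1 [(13,0) (22,1) (22,11) (14,9) (13,5)]:
  edge (13,0)–(22,1): clear
  edge (22,1)–(22,11): clear
  edge (22,11)–(14,9): clear
  edge (14,9)–(13,5): clear
  edge (13,5)–(13,0): clear
  midpoint (29/2,31/2) outside
  → clear
Obstacle 2 [(13,22) (15,14) (19,16) (18,22)]:
  edge (13,22)–(15,14): crosses AB
  edge (15,14)–(19,16): crosses AB
  edge (19,16)–(18,22): clear
  edge (18,22)–(13,22): clear
  → BLOCKED
Obstacle 3 [(1,15) (8,14) (6,21)]:
  edge (1,15)–(8,14): clear
  edge (8,14)–(6,21): clear
  edge (6,21)–(1,15): clear
  midpoint (29/2,31/2) outside
  → clear
Obstacle 4 [(0,4) (5,0) (9,4) (2,11) (0,9)]:
  edge (0,4)–(5,0): clear
  edge (5,0)–(9,4): clear
  edge (9,4)–(2,11): clear
  edge (2,11)–(0,9): clear
  edge (0,9)–(0,4): clear
  midpoint (29/2,31/2) outside
  → clear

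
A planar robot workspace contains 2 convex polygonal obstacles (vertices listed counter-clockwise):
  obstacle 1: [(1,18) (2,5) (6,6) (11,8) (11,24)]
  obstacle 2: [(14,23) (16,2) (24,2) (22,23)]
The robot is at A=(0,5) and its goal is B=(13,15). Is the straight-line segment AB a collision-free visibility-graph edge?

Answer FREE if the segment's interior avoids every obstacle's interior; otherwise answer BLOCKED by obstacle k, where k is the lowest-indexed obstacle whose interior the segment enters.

Obstacle 1 [(1,18) (2,5) (6,6) (11,8) (11,24)]:
  edge (1,18)–(2,5): crosses AB
  edge (2,5)–(6,6): clear
  edge (6,6)–(11,8): clear
  edge (11,8)–(11,24): crosses AB
  edge (11,24)–(1,18): clear
  → BLOCKED
Obstacle 2 [(14,23) (16,2) (24,2) (22,23)]:
  edge (14,23)–(16,2): clear
  edge (16,2)–(24,2): clear
  edge (24,2)–(22,23): clear
  edge (22,23)–(14,23): clear
  midpoint (13/2,10) outside
  → clear

BLOCKED by obstacle 1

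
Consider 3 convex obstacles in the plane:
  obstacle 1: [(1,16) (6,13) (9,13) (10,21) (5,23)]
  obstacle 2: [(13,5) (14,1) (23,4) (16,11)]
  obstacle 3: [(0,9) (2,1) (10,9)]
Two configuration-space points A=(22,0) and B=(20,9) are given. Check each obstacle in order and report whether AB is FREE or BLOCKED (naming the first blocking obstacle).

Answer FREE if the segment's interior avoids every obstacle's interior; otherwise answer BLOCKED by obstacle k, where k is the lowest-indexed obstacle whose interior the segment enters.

BLOCKED by obstacle 2

Obstacle 1 [(1,16) (6,13) (9,13) (10,21) (5,23)]:
  edge (1,16)–(6,13): clear
  edge (6,13)–(9,13): clear
  edge (9,13)–(10,21): clear
  edge (10,21)–(5,23): clear
  edge (5,23)–(1,16): clear
  midpoint (21,9/2) outside
  → clear
Obstacle 2 [(13,5) (14,1) (23,4) (16,11)]:
  edge (13,5)–(14,1): clear
  edge (14,1)–(23,4): crosses AB
  edge (23,4)–(16,11): crosses AB
  edge (16,11)–(13,5): clear
  → BLOCKED
Obstacle 3 [(0,9) (2,1) (10,9)]:
  edge (0,9)–(2,1): clear
  edge (2,1)–(10,9): clear
  edge (10,9)–(0,9): clear
  midpoint (21,9/2) outside
  → clear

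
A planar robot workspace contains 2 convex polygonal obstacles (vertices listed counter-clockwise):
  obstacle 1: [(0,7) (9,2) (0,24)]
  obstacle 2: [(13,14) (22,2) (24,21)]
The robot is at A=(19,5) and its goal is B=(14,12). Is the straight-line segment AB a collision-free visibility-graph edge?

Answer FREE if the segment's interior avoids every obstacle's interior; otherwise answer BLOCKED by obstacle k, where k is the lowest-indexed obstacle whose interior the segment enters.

Obstacle 1 [(0,7) (9,2) (0,24)]:
  edge (0,7)–(9,2): clear
  edge (9,2)–(0,24): clear
  edge (0,24)–(0,7): clear
  midpoint (33/2,17/2) outside
  → clear
Obstacle 2 [(13,14) (22,2) (24,21)]:
  edge (13,14)–(22,2): clear
  edge (22,2)–(24,21): clear
  edge (24,21)–(13,14): clear
  midpoint (33/2,17/2) outside
  → clear

FREE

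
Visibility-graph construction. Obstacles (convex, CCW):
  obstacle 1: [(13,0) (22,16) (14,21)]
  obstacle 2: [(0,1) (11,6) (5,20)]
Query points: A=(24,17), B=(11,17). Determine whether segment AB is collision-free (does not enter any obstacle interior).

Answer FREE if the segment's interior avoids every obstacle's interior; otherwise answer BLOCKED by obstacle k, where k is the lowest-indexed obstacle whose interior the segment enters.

Obstacle 1 [(13,0) (22,16) (14,21)]:
  edge (13,0)–(22,16): clear
  edge (22,16)–(14,21): crosses AB
  edge (14,21)–(13,0): crosses AB
  → BLOCKED
Obstacle 2 [(0,1) (11,6) (5,20)]:
  edge (0,1)–(11,6): clear
  edge (11,6)–(5,20): clear
  edge (5,20)–(0,1): clear
  midpoint (35/2,17) outside
  → clear

BLOCKED by obstacle 1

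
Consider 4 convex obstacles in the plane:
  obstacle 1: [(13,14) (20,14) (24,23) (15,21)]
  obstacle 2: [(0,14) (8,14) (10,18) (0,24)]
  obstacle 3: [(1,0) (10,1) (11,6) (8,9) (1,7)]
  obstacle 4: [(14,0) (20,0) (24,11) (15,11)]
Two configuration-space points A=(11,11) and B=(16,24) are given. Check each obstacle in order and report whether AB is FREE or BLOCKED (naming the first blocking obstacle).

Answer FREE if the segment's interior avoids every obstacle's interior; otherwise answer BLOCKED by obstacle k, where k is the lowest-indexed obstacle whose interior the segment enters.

Obstacle 1 [(13,14) (20,14) (24,23) (15,21)]:
  edge (13,14)–(20,14): clear
  edge (20,14)–(24,23): clear
  edge (24,23)–(15,21): clear
  edge (15,21)–(13,14): clear
  midpoint (27/2,35/2) outside
  → clear
Obstacle 2 [(0,14) (8,14) (10,18) (0,24)]:
  edge (0,14)–(8,14): clear
  edge (8,14)–(10,18): clear
  edge (10,18)–(0,24): clear
  edge (0,24)–(0,14): clear
  midpoint (27/2,35/2) outside
  → clear
Obstacle 3 [(1,0) (10,1) (11,6) (8,9) (1,7)]:
  edge (1,0)–(10,1): clear
  edge (10,1)–(11,6): clear
  edge (11,6)–(8,9): clear
  edge (8,9)–(1,7): clear
  edge (1,7)–(1,0): clear
  midpoint (27/2,35/2) outside
  → clear
Obstacle 4 [(14,0) (20,0) (24,11) (15,11)]:
  edge (14,0)–(20,0): clear
  edge (20,0)–(24,11): clear
  edge (24,11)–(15,11): clear
  edge (15,11)–(14,0): clear
  midpoint (27/2,35/2) outside
  → clear

FREE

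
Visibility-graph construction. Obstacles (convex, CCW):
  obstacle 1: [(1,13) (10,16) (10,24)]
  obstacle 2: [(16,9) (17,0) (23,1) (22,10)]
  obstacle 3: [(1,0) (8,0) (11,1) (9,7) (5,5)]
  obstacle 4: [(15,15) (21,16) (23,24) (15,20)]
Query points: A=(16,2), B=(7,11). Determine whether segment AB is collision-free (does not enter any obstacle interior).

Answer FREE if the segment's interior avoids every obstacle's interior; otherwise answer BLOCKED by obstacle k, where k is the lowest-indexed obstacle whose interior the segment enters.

FREE

Obstacle 1 [(1,13) (10,16) (10,24)]:
  edge (1,13)–(10,16): clear
  edge (10,16)–(10,24): clear
  edge (10,24)–(1,13): clear
  midpoint (23/2,13/2) outside
  → clear
Obstacle 2 [(16,9) (17,0) (23,1) (22,10)]:
  edge (16,9)–(17,0): clear
  edge (17,0)–(23,1): clear
  edge (23,1)–(22,10): clear
  edge (22,10)–(16,9): clear
  midpoint (23/2,13/2) outside
  → clear
Obstacle 3 [(1,0) (8,0) (11,1) (9,7) (5,5)]:
  edge (1,0)–(8,0): clear
  edge (8,0)–(11,1): clear
  edge (11,1)–(9,7): clear
  edge (9,7)–(5,5): clear
  edge (5,5)–(1,0): clear
  midpoint (23/2,13/2) outside
  → clear
Obstacle 4 [(15,15) (21,16) (23,24) (15,20)]:
  edge (15,15)–(21,16): clear
  edge (21,16)–(23,24): clear
  edge (23,24)–(15,20): clear
  edge (15,20)–(15,15): clear
  midpoint (23/2,13/2) outside
  → clear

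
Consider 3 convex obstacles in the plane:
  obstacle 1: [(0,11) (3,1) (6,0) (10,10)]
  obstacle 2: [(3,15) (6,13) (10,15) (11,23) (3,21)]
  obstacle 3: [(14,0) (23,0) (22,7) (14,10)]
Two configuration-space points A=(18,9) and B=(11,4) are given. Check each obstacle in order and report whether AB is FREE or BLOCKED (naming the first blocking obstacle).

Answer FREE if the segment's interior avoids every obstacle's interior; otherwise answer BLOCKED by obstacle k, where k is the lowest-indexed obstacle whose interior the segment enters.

Obstacle 1 [(0,11) (3,1) (6,0) (10,10)]:
  edge (0,11)–(3,1): clear
  edge (3,1)–(6,0): clear
  edge (6,0)–(10,10): clear
  edge (10,10)–(0,11): clear
  midpoint (29/2,13/2) outside
  → clear
Obstacle 2 [(3,15) (6,13) (10,15) (11,23) (3,21)]:
  edge (3,15)–(6,13): clear
  edge (6,13)–(10,15): clear
  edge (10,15)–(11,23): clear
  edge (11,23)–(3,21): clear
  edge (3,21)–(3,15): clear
  midpoint (29/2,13/2) outside
  → clear
Obstacle 3 [(14,0) (23,0) (22,7) (14,10)]:
  edge (14,0)–(23,0): clear
  edge (23,0)–(22,7): clear
  edge (22,7)–(14,10): crosses AB
  edge (14,10)–(14,0): crosses AB
  → BLOCKED

BLOCKED by obstacle 3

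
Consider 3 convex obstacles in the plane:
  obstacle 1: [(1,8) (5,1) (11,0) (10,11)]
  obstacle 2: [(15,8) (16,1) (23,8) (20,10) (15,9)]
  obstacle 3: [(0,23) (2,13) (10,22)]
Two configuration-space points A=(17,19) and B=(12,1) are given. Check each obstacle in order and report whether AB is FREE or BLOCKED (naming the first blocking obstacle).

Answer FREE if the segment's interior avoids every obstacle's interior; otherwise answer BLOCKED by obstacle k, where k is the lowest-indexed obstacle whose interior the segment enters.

FREE

Obstacle 1 [(1,8) (5,1) (11,0) (10,11)]:
  edge (1,8)–(5,1): clear
  edge (5,1)–(11,0): clear
  edge (11,0)–(10,11): clear
  edge (10,11)–(1,8): clear
  midpoint (29/2,10) outside
  → clear
Obstacle 2 [(15,8) (16,1) (23,8) (20,10) (15,9)]:
  edge (15,8)–(16,1): clear
  edge (16,1)–(23,8): clear
  edge (23,8)–(20,10): clear
  edge (20,10)–(15,9): clear
  edge (15,9)–(15,8): clear
  midpoint (29/2,10) outside
  → clear
Obstacle 3 [(0,23) (2,13) (10,22)]:
  edge (0,23)–(2,13): clear
  edge (2,13)–(10,22): clear
  edge (10,22)–(0,23): clear
  midpoint (29/2,10) outside
  → clear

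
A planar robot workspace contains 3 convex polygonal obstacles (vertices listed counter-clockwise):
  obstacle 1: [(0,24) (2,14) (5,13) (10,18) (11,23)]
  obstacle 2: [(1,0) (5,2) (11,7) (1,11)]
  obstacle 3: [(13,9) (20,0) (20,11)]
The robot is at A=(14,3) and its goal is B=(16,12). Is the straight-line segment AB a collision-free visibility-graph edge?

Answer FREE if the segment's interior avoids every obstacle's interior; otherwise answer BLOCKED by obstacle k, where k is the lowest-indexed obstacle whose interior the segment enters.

BLOCKED by obstacle 3

Obstacle 1 [(0,24) (2,14) (5,13) (10,18) (11,23)]:
  edge (0,24)–(2,14): clear
  edge (2,14)–(5,13): clear
  edge (5,13)–(10,18): clear
  edge (10,18)–(11,23): clear
  edge (11,23)–(0,24): clear
  midpoint (15,15/2) outside
  → clear
Obstacle 2 [(1,0) (5,2) (11,7) (1,11)]:
  edge (1,0)–(5,2): clear
  edge (5,2)–(11,7): clear
  edge (11,7)–(1,11): clear
  edge (1,11)–(1,0): clear
  midpoint (15,15/2) outside
  → clear
Obstacle 3 [(13,9) (20,0) (20,11)]:
  edge (13,9)–(20,0): crosses AB
  edge (20,0)–(20,11): clear
  edge (20,11)–(13,9): crosses AB
  → BLOCKED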